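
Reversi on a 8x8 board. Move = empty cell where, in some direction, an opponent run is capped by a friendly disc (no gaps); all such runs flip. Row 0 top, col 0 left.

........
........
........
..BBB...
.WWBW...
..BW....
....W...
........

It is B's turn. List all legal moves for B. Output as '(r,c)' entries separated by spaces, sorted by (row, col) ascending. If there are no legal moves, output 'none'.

Answer: (3,0) (4,0) (4,5) (5,0) (5,1) (5,4) (5,5) (6,3)

Derivation:
(3,0): flips 1 -> legal
(3,1): no bracket -> illegal
(3,5): no bracket -> illegal
(4,0): flips 2 -> legal
(4,5): flips 1 -> legal
(5,0): flips 1 -> legal
(5,1): flips 1 -> legal
(5,4): flips 2 -> legal
(5,5): flips 1 -> legal
(6,2): no bracket -> illegal
(6,3): flips 1 -> legal
(6,5): no bracket -> illegal
(7,3): no bracket -> illegal
(7,4): no bracket -> illegal
(7,5): no bracket -> illegal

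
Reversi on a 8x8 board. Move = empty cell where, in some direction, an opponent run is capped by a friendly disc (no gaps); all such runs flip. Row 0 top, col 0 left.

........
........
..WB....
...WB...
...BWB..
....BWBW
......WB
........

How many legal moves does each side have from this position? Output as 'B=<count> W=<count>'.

Answer: B=5 W=8

Derivation:
-- B to move --
(1,1): no bracket -> illegal
(1,2): no bracket -> illegal
(1,3): no bracket -> illegal
(2,1): flips 1 -> legal
(2,4): no bracket -> illegal
(3,1): no bracket -> illegal
(3,2): flips 1 -> legal
(3,5): no bracket -> illegal
(4,2): no bracket -> illegal
(4,6): no bracket -> illegal
(4,7): flips 1 -> legal
(5,3): no bracket -> illegal
(6,4): no bracket -> illegal
(6,5): flips 2 -> legal
(7,5): no bracket -> illegal
(7,6): flips 1 -> legal
(7,7): no bracket -> illegal
B mobility = 5
-- W to move --
(1,2): no bracket -> illegal
(1,3): flips 1 -> legal
(1,4): no bracket -> illegal
(2,4): flips 2 -> legal
(2,5): no bracket -> illegal
(3,2): no bracket -> illegal
(3,5): flips 2 -> legal
(3,6): no bracket -> illegal
(4,2): flips 1 -> legal
(4,6): flips 2 -> legal
(4,7): no bracket -> illegal
(5,2): no bracket -> illegal
(5,3): flips 2 -> legal
(6,3): no bracket -> illegal
(6,4): flips 1 -> legal
(6,5): no bracket -> illegal
(7,6): no bracket -> illegal
(7,7): flips 1 -> legal
W mobility = 8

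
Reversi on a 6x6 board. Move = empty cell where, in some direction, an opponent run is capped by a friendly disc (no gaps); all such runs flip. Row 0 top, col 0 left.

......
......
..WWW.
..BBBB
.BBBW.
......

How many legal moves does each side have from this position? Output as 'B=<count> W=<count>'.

-- B to move --
(1,1): flips 1 -> legal
(1,2): flips 2 -> legal
(1,3): flips 2 -> legal
(1,4): flips 2 -> legal
(1,5): flips 1 -> legal
(2,1): no bracket -> illegal
(2,5): no bracket -> illegal
(3,1): no bracket -> illegal
(4,5): flips 1 -> legal
(5,3): flips 1 -> legal
(5,4): flips 1 -> legal
(5,5): flips 1 -> legal
B mobility = 9
-- W to move --
(2,1): no bracket -> illegal
(2,5): no bracket -> illegal
(3,0): no bracket -> illegal
(3,1): no bracket -> illegal
(4,0): flips 3 -> legal
(4,5): flips 1 -> legal
(5,0): flips 2 -> legal
(5,1): flips 2 -> legal
(5,2): flips 2 -> legal
(5,3): flips 2 -> legal
(5,4): no bracket -> illegal
W mobility = 6

Answer: B=9 W=6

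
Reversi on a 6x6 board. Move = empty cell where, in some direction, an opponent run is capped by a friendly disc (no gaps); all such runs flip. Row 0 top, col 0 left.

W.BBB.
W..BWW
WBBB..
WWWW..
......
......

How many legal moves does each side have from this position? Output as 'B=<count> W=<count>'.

-- B to move --
(0,1): no bracket -> illegal
(0,5): flips 1 -> legal
(1,1): no bracket -> illegal
(2,4): flips 1 -> legal
(2,5): flips 1 -> legal
(3,4): no bracket -> illegal
(4,0): flips 1 -> legal
(4,1): flips 2 -> legal
(4,2): flips 1 -> legal
(4,3): flips 2 -> legal
(4,4): flips 1 -> legal
B mobility = 8
-- W to move --
(0,1): no bracket -> illegal
(0,5): no bracket -> illegal
(1,1): flips 2 -> legal
(1,2): flips 3 -> legal
(2,4): flips 3 -> legal
(3,4): no bracket -> illegal
W mobility = 3

Answer: B=8 W=3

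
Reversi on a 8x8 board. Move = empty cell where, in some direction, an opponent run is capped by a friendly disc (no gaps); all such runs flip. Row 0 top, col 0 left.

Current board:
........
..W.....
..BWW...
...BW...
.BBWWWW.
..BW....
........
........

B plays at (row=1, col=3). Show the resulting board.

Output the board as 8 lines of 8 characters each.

Answer: ........
..WB....
..BBW...
...BW...
.BBWWWW.
..BW....
........
........

Derivation:
Place B at (1,3); scan 8 dirs for brackets.
Dir NW: first cell '.' (not opp) -> no flip
Dir N: first cell '.' (not opp) -> no flip
Dir NE: first cell '.' (not opp) -> no flip
Dir W: opp run (1,2), next='.' -> no flip
Dir E: first cell '.' (not opp) -> no flip
Dir SW: first cell 'B' (not opp) -> no flip
Dir S: opp run (2,3) capped by B -> flip
Dir SE: opp run (2,4), next='.' -> no flip
All flips: (2,3)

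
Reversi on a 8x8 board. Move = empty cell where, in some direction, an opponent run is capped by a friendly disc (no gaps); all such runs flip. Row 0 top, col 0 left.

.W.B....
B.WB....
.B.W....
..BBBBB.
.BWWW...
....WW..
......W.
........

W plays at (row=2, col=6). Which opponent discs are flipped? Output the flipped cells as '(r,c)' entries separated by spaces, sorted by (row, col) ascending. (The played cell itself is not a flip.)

Dir NW: first cell '.' (not opp) -> no flip
Dir N: first cell '.' (not opp) -> no flip
Dir NE: first cell '.' (not opp) -> no flip
Dir W: first cell '.' (not opp) -> no flip
Dir E: first cell '.' (not opp) -> no flip
Dir SW: opp run (3,5) capped by W -> flip
Dir S: opp run (3,6), next='.' -> no flip
Dir SE: first cell '.' (not opp) -> no flip

Answer: (3,5)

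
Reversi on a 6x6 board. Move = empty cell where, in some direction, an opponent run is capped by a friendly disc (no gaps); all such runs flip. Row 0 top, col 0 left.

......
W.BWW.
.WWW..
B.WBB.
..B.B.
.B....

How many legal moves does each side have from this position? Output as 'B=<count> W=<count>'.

Answer: B=4 W=9

Derivation:
-- B to move --
(0,0): no bracket -> illegal
(0,1): no bracket -> illegal
(0,2): no bracket -> illegal
(0,3): flips 2 -> legal
(0,4): no bracket -> illegal
(0,5): no bracket -> illegal
(1,1): flips 1 -> legal
(1,5): flips 2 -> legal
(2,0): no bracket -> illegal
(2,4): no bracket -> illegal
(2,5): no bracket -> illegal
(3,1): flips 1 -> legal
(4,1): no bracket -> illegal
(4,3): no bracket -> illegal
B mobility = 4
-- W to move --
(0,1): flips 1 -> legal
(0,2): flips 1 -> legal
(0,3): flips 1 -> legal
(1,1): flips 1 -> legal
(2,0): no bracket -> illegal
(2,4): no bracket -> illegal
(2,5): no bracket -> illegal
(3,1): no bracket -> illegal
(3,5): flips 2 -> legal
(4,0): no bracket -> illegal
(4,1): no bracket -> illegal
(4,3): flips 1 -> legal
(4,5): flips 1 -> legal
(5,0): no bracket -> illegal
(5,2): flips 1 -> legal
(5,3): no bracket -> illegal
(5,4): no bracket -> illegal
(5,5): flips 2 -> legal
W mobility = 9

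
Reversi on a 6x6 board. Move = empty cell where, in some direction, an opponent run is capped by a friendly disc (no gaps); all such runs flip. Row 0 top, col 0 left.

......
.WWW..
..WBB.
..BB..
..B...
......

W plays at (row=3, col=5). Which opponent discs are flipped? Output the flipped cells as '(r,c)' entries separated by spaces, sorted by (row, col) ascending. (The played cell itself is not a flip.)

Dir NW: opp run (2,4) capped by W -> flip
Dir N: first cell '.' (not opp) -> no flip
Dir NE: edge -> no flip
Dir W: first cell '.' (not opp) -> no flip
Dir E: edge -> no flip
Dir SW: first cell '.' (not opp) -> no flip
Dir S: first cell '.' (not opp) -> no flip
Dir SE: edge -> no flip

Answer: (2,4)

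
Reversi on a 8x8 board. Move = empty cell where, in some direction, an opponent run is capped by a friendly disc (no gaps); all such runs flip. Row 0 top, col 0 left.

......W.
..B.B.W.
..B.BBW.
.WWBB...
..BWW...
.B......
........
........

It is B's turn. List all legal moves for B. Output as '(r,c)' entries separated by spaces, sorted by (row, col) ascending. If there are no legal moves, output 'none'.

Answer: (0,7) (2,0) (2,7) (3,0) (4,0) (4,5) (5,2) (5,3) (5,4) (5,5)

Derivation:
(0,5): no bracket -> illegal
(0,7): flips 1 -> legal
(1,5): no bracket -> illegal
(1,7): no bracket -> illegal
(2,0): flips 1 -> legal
(2,1): no bracket -> illegal
(2,3): no bracket -> illegal
(2,7): flips 1 -> legal
(3,0): flips 2 -> legal
(3,5): no bracket -> illegal
(3,6): no bracket -> illegal
(3,7): no bracket -> illegal
(4,0): flips 1 -> legal
(4,1): no bracket -> illegal
(4,5): flips 2 -> legal
(5,2): flips 1 -> legal
(5,3): flips 1 -> legal
(5,4): flips 1 -> legal
(5,5): flips 1 -> legal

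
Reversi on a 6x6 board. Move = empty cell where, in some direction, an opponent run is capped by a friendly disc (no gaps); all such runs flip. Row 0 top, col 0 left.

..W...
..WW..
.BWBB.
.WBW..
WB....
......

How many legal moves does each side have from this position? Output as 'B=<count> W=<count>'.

Answer: B=6 W=9

Derivation:
-- B to move --
(0,1): flips 1 -> legal
(0,3): flips 2 -> legal
(0,4): no bracket -> illegal
(1,1): no bracket -> illegal
(1,4): no bracket -> illegal
(2,0): no bracket -> illegal
(3,0): flips 1 -> legal
(3,4): flips 1 -> legal
(4,2): flips 1 -> legal
(4,3): flips 1 -> legal
(4,4): no bracket -> illegal
(5,0): no bracket -> illegal
(5,1): no bracket -> illegal
B mobility = 6
-- W to move --
(1,0): no bracket -> illegal
(1,1): flips 1 -> legal
(1,4): no bracket -> illegal
(1,5): flips 1 -> legal
(2,0): flips 1 -> legal
(2,5): flips 2 -> legal
(3,0): flips 1 -> legal
(3,4): flips 1 -> legal
(3,5): flips 1 -> legal
(4,2): flips 2 -> legal
(4,3): no bracket -> illegal
(5,0): no bracket -> illegal
(5,1): flips 1 -> legal
(5,2): no bracket -> illegal
W mobility = 9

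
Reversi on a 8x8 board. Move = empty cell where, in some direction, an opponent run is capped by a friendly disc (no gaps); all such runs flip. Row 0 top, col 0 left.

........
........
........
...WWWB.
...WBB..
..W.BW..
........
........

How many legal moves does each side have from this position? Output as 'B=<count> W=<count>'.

Answer: B=10 W=6

Derivation:
-- B to move --
(2,2): flips 1 -> legal
(2,3): flips 1 -> legal
(2,4): flips 1 -> legal
(2,5): flips 1 -> legal
(2,6): flips 1 -> legal
(3,2): flips 4 -> legal
(4,1): no bracket -> illegal
(4,2): flips 1 -> legal
(4,6): no bracket -> illegal
(5,1): no bracket -> illegal
(5,3): no bracket -> illegal
(5,6): flips 1 -> legal
(6,1): no bracket -> illegal
(6,2): no bracket -> illegal
(6,3): no bracket -> illegal
(6,4): no bracket -> illegal
(6,5): flips 1 -> legal
(6,6): flips 1 -> legal
B mobility = 10
-- W to move --
(2,5): no bracket -> illegal
(2,6): no bracket -> illegal
(2,7): no bracket -> illegal
(3,7): flips 1 -> legal
(4,6): flips 2 -> legal
(4,7): no bracket -> illegal
(5,3): flips 2 -> legal
(5,6): flips 1 -> legal
(6,3): no bracket -> illegal
(6,4): flips 2 -> legal
(6,5): flips 1 -> legal
W mobility = 6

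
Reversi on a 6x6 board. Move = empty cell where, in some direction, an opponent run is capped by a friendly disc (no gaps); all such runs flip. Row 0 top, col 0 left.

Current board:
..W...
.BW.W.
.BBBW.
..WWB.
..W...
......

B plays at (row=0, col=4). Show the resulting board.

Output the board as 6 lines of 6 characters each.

Answer: ..W.B.
.BW.B.
.BBBB.
..WWB.
..W...
......

Derivation:
Place B at (0,4); scan 8 dirs for brackets.
Dir NW: edge -> no flip
Dir N: edge -> no flip
Dir NE: edge -> no flip
Dir W: first cell '.' (not opp) -> no flip
Dir E: first cell '.' (not opp) -> no flip
Dir SW: first cell '.' (not opp) -> no flip
Dir S: opp run (1,4) (2,4) capped by B -> flip
Dir SE: first cell '.' (not opp) -> no flip
All flips: (1,4) (2,4)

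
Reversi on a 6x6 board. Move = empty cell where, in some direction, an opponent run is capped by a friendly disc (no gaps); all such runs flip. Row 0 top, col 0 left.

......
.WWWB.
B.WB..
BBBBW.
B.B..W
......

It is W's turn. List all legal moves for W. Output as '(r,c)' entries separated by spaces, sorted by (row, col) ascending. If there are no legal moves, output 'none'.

(0,3): no bracket -> illegal
(0,4): no bracket -> illegal
(0,5): no bracket -> illegal
(1,0): no bracket -> illegal
(1,5): flips 1 -> legal
(2,1): no bracket -> illegal
(2,4): flips 1 -> legal
(2,5): no bracket -> illegal
(4,1): no bracket -> illegal
(4,3): flips 2 -> legal
(4,4): flips 1 -> legal
(5,0): no bracket -> illegal
(5,1): no bracket -> illegal
(5,2): flips 2 -> legal
(5,3): no bracket -> illegal

Answer: (1,5) (2,4) (4,3) (4,4) (5,2)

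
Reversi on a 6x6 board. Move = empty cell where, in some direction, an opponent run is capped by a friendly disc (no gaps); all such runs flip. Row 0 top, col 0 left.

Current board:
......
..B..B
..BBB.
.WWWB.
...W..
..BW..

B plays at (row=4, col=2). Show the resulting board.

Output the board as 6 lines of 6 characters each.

Place B at (4,2); scan 8 dirs for brackets.
Dir NW: opp run (3,1), next='.' -> no flip
Dir N: opp run (3,2) capped by B -> flip
Dir NE: opp run (3,3) capped by B -> flip
Dir W: first cell '.' (not opp) -> no flip
Dir E: opp run (4,3), next='.' -> no flip
Dir SW: first cell '.' (not opp) -> no flip
Dir S: first cell 'B' (not opp) -> no flip
Dir SE: opp run (5,3), next=edge -> no flip
All flips: (3,2) (3,3)

Answer: ......
..B..B
..BBB.
.WBBB.
..BW..
..BW..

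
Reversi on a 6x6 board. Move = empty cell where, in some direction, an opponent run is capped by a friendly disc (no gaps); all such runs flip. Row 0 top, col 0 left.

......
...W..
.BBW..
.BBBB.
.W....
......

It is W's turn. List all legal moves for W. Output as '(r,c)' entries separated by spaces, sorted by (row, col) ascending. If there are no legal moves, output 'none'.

Answer: (1,1) (2,0) (4,0) (4,3) (4,5)

Derivation:
(1,0): no bracket -> illegal
(1,1): flips 2 -> legal
(1,2): no bracket -> illegal
(2,0): flips 2 -> legal
(2,4): no bracket -> illegal
(2,5): no bracket -> illegal
(3,0): no bracket -> illegal
(3,5): no bracket -> illegal
(4,0): flips 2 -> legal
(4,2): no bracket -> illegal
(4,3): flips 1 -> legal
(4,4): no bracket -> illegal
(4,5): flips 1 -> legal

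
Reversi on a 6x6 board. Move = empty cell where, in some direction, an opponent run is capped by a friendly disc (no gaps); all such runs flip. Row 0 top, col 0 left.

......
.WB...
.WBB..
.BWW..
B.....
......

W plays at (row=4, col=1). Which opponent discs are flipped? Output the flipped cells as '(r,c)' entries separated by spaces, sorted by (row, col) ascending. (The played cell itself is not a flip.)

Answer: (3,1)

Derivation:
Dir NW: first cell '.' (not opp) -> no flip
Dir N: opp run (3,1) capped by W -> flip
Dir NE: first cell 'W' (not opp) -> no flip
Dir W: opp run (4,0), next=edge -> no flip
Dir E: first cell '.' (not opp) -> no flip
Dir SW: first cell '.' (not opp) -> no flip
Dir S: first cell '.' (not opp) -> no flip
Dir SE: first cell '.' (not opp) -> no flip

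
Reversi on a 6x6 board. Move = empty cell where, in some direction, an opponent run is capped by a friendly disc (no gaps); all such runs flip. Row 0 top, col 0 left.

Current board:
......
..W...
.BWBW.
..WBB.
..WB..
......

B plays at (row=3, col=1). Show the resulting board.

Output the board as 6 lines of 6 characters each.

Answer: ......
..W...
.BWBW.
.BBBB.
..WB..
......

Derivation:
Place B at (3,1); scan 8 dirs for brackets.
Dir NW: first cell '.' (not opp) -> no flip
Dir N: first cell 'B' (not opp) -> no flip
Dir NE: opp run (2,2), next='.' -> no flip
Dir W: first cell '.' (not opp) -> no flip
Dir E: opp run (3,2) capped by B -> flip
Dir SW: first cell '.' (not opp) -> no flip
Dir S: first cell '.' (not opp) -> no flip
Dir SE: opp run (4,2), next='.' -> no flip
All flips: (3,2)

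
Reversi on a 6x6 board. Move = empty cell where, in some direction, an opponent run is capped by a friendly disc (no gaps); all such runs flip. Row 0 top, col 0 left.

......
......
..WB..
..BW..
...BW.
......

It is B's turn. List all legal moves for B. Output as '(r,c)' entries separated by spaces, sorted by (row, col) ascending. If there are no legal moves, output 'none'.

(1,1): no bracket -> illegal
(1,2): flips 1 -> legal
(1,3): no bracket -> illegal
(2,1): flips 1 -> legal
(2,4): no bracket -> illegal
(3,1): no bracket -> illegal
(3,4): flips 1 -> legal
(3,5): no bracket -> illegal
(4,2): no bracket -> illegal
(4,5): flips 1 -> legal
(5,3): no bracket -> illegal
(5,4): no bracket -> illegal
(5,5): no bracket -> illegal

Answer: (1,2) (2,1) (3,4) (4,5)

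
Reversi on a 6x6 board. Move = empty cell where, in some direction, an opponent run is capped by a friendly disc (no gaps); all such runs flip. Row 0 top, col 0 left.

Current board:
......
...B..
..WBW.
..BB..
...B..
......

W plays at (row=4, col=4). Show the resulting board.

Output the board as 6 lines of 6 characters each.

Answer: ......
...B..
..WBW.
..BW..
...BW.
......

Derivation:
Place W at (4,4); scan 8 dirs for brackets.
Dir NW: opp run (3,3) capped by W -> flip
Dir N: first cell '.' (not opp) -> no flip
Dir NE: first cell '.' (not opp) -> no flip
Dir W: opp run (4,3), next='.' -> no flip
Dir E: first cell '.' (not opp) -> no flip
Dir SW: first cell '.' (not opp) -> no flip
Dir S: first cell '.' (not opp) -> no flip
Dir SE: first cell '.' (not opp) -> no flip
All flips: (3,3)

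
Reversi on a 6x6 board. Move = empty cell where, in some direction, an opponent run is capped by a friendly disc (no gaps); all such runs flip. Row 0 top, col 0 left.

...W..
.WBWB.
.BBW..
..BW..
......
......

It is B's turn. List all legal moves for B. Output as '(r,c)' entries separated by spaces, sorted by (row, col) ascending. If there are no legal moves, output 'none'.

(0,0): flips 1 -> legal
(0,1): flips 1 -> legal
(0,2): no bracket -> illegal
(0,4): flips 1 -> legal
(1,0): flips 1 -> legal
(2,0): no bracket -> illegal
(2,4): flips 1 -> legal
(3,4): flips 2 -> legal
(4,2): no bracket -> illegal
(4,3): no bracket -> illegal
(4,4): flips 1 -> legal

Answer: (0,0) (0,1) (0,4) (1,0) (2,4) (3,4) (4,4)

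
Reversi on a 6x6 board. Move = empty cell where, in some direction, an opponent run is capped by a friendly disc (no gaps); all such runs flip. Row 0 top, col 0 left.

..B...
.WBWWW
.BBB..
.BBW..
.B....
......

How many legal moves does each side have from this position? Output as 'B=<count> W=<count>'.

-- B to move --
(0,0): flips 1 -> legal
(0,1): flips 1 -> legal
(0,3): flips 1 -> legal
(0,4): flips 1 -> legal
(0,5): flips 1 -> legal
(1,0): flips 1 -> legal
(2,0): flips 1 -> legal
(2,4): flips 1 -> legal
(2,5): no bracket -> illegal
(3,4): flips 1 -> legal
(4,2): no bracket -> illegal
(4,3): flips 1 -> legal
(4,4): flips 1 -> legal
B mobility = 11
-- W to move --
(0,1): no bracket -> illegal
(0,3): no bracket -> illegal
(1,0): no bracket -> illegal
(2,0): no bracket -> illegal
(2,4): no bracket -> illegal
(3,0): flips 2 -> legal
(3,4): no bracket -> illegal
(4,0): flips 2 -> legal
(4,2): no bracket -> illegal
(4,3): no bracket -> illegal
(5,0): flips 3 -> legal
(5,1): flips 3 -> legal
(5,2): no bracket -> illegal
W mobility = 4

Answer: B=11 W=4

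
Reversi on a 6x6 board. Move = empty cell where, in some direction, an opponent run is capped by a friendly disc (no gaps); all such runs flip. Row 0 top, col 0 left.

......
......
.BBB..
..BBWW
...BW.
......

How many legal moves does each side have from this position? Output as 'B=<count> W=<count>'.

-- B to move --
(2,4): no bracket -> illegal
(2,5): flips 1 -> legal
(4,5): flips 2 -> legal
(5,3): no bracket -> illegal
(5,4): no bracket -> illegal
(5,5): flips 1 -> legal
B mobility = 3
-- W to move --
(1,0): no bracket -> illegal
(1,1): flips 2 -> legal
(1,2): flips 1 -> legal
(1,3): no bracket -> illegal
(1,4): no bracket -> illegal
(2,0): no bracket -> illegal
(2,4): no bracket -> illegal
(3,0): no bracket -> illegal
(3,1): flips 2 -> legal
(4,1): no bracket -> illegal
(4,2): flips 1 -> legal
(5,2): flips 1 -> legal
(5,3): no bracket -> illegal
(5,4): no bracket -> illegal
W mobility = 5

Answer: B=3 W=5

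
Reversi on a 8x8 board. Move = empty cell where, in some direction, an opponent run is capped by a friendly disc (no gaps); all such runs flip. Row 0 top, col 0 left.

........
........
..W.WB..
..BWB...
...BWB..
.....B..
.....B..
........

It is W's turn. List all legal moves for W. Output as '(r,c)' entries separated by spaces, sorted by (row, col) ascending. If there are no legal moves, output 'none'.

Answer: (2,6) (3,1) (3,5) (4,2) (4,6) (5,3) (6,6)

Derivation:
(1,4): no bracket -> illegal
(1,5): no bracket -> illegal
(1,6): no bracket -> illegal
(2,1): no bracket -> illegal
(2,3): no bracket -> illegal
(2,6): flips 1 -> legal
(3,1): flips 1 -> legal
(3,5): flips 1 -> legal
(3,6): no bracket -> illegal
(4,1): no bracket -> illegal
(4,2): flips 2 -> legal
(4,6): flips 1 -> legal
(5,2): no bracket -> illegal
(5,3): flips 1 -> legal
(5,4): no bracket -> illegal
(5,6): no bracket -> illegal
(6,4): no bracket -> illegal
(6,6): flips 1 -> legal
(7,4): no bracket -> illegal
(7,5): no bracket -> illegal
(7,6): no bracket -> illegal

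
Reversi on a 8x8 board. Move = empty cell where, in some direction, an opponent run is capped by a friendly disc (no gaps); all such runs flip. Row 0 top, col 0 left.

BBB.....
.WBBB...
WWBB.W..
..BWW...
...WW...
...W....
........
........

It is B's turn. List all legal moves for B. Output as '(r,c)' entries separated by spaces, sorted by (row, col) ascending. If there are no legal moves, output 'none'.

Answer: (1,0) (3,0) (3,1) (3,5) (3,6) (4,5) (5,4) (5,5) (6,3)

Derivation:
(1,0): flips 2 -> legal
(1,5): no bracket -> illegal
(1,6): no bracket -> illegal
(2,4): no bracket -> illegal
(2,6): no bracket -> illegal
(3,0): flips 1 -> legal
(3,1): flips 2 -> legal
(3,5): flips 2 -> legal
(3,6): flips 1 -> legal
(4,2): no bracket -> illegal
(4,5): flips 1 -> legal
(5,2): no bracket -> illegal
(5,4): flips 1 -> legal
(5,5): flips 2 -> legal
(6,2): no bracket -> illegal
(6,3): flips 3 -> legal
(6,4): no bracket -> illegal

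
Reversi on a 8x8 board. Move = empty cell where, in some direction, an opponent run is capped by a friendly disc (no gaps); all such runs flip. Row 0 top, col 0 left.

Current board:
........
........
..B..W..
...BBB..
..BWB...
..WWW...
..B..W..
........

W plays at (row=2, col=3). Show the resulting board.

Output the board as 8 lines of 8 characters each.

Place W at (2,3); scan 8 dirs for brackets.
Dir NW: first cell '.' (not opp) -> no flip
Dir N: first cell '.' (not opp) -> no flip
Dir NE: first cell '.' (not opp) -> no flip
Dir W: opp run (2,2), next='.' -> no flip
Dir E: first cell '.' (not opp) -> no flip
Dir SW: first cell '.' (not opp) -> no flip
Dir S: opp run (3,3) capped by W -> flip
Dir SE: opp run (3,4), next='.' -> no flip
All flips: (3,3)

Answer: ........
........
..BW.W..
...WBB..
..BWB...
..WWW...
..B..W..
........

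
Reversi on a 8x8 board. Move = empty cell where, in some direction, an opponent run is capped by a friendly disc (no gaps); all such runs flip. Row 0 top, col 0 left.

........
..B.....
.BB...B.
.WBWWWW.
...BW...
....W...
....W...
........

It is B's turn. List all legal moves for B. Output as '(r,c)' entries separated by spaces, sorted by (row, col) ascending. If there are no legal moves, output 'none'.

Answer: (2,3) (2,5) (3,0) (3,7) (4,0) (4,1) (4,5) (4,6) (5,3) (5,5) (6,5)

Derivation:
(2,0): no bracket -> illegal
(2,3): flips 1 -> legal
(2,4): no bracket -> illegal
(2,5): flips 1 -> legal
(2,7): no bracket -> illegal
(3,0): flips 1 -> legal
(3,7): flips 4 -> legal
(4,0): flips 1 -> legal
(4,1): flips 1 -> legal
(4,2): no bracket -> illegal
(4,5): flips 1 -> legal
(4,6): flips 1 -> legal
(4,7): no bracket -> illegal
(5,3): flips 2 -> legal
(5,5): flips 2 -> legal
(6,3): no bracket -> illegal
(6,5): flips 1 -> legal
(7,3): no bracket -> illegal
(7,4): no bracket -> illegal
(7,5): no bracket -> illegal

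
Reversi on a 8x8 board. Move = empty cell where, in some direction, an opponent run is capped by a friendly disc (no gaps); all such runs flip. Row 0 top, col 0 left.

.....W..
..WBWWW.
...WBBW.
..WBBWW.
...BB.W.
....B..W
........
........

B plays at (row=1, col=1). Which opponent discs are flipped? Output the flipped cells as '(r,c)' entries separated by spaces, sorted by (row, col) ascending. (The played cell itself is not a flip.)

Dir NW: first cell '.' (not opp) -> no flip
Dir N: first cell '.' (not opp) -> no flip
Dir NE: first cell '.' (not opp) -> no flip
Dir W: first cell '.' (not opp) -> no flip
Dir E: opp run (1,2) capped by B -> flip
Dir SW: first cell '.' (not opp) -> no flip
Dir S: first cell '.' (not opp) -> no flip
Dir SE: first cell '.' (not opp) -> no flip

Answer: (1,2)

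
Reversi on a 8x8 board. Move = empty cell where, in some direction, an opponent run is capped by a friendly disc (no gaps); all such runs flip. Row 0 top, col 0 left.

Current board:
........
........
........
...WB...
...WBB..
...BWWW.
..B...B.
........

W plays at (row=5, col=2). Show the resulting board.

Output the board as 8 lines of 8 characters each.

Answer: ........
........
........
...WB...
...WBB..
..WWWWW.
..B...B.
........

Derivation:
Place W at (5,2); scan 8 dirs for brackets.
Dir NW: first cell '.' (not opp) -> no flip
Dir N: first cell '.' (not opp) -> no flip
Dir NE: first cell 'W' (not opp) -> no flip
Dir W: first cell '.' (not opp) -> no flip
Dir E: opp run (5,3) capped by W -> flip
Dir SW: first cell '.' (not opp) -> no flip
Dir S: opp run (6,2), next='.' -> no flip
Dir SE: first cell '.' (not opp) -> no flip
All flips: (5,3)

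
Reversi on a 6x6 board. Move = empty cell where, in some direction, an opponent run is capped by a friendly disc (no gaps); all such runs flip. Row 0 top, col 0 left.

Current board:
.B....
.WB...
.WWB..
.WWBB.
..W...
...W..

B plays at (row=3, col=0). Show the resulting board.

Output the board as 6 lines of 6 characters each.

Place B at (3,0); scan 8 dirs for brackets.
Dir NW: edge -> no flip
Dir N: first cell '.' (not opp) -> no flip
Dir NE: opp run (2,1) capped by B -> flip
Dir W: edge -> no flip
Dir E: opp run (3,1) (3,2) capped by B -> flip
Dir SW: edge -> no flip
Dir S: first cell '.' (not opp) -> no flip
Dir SE: first cell '.' (not opp) -> no flip
All flips: (2,1) (3,1) (3,2)

Answer: .B....
.WB...
.BWB..
BBBBB.
..W...
...W..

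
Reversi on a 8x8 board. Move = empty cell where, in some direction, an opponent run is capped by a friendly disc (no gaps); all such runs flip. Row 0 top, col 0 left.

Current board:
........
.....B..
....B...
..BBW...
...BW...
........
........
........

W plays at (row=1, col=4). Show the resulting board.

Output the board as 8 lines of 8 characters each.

Place W at (1,4); scan 8 dirs for brackets.
Dir NW: first cell '.' (not opp) -> no flip
Dir N: first cell '.' (not opp) -> no flip
Dir NE: first cell '.' (not opp) -> no flip
Dir W: first cell '.' (not opp) -> no flip
Dir E: opp run (1,5), next='.' -> no flip
Dir SW: first cell '.' (not opp) -> no flip
Dir S: opp run (2,4) capped by W -> flip
Dir SE: first cell '.' (not opp) -> no flip
All flips: (2,4)

Answer: ........
....WB..
....W...
..BBW...
...BW...
........
........
........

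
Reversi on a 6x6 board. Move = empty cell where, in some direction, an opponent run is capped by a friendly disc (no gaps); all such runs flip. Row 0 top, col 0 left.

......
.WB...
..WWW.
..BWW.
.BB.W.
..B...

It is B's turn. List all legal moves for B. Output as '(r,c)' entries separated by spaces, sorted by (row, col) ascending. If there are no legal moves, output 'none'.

(0,0): no bracket -> illegal
(0,1): no bracket -> illegal
(0,2): no bracket -> illegal
(1,0): flips 1 -> legal
(1,3): no bracket -> illegal
(1,4): flips 1 -> legal
(1,5): flips 2 -> legal
(2,0): no bracket -> illegal
(2,1): no bracket -> illegal
(2,5): no bracket -> illegal
(3,1): no bracket -> illegal
(3,5): flips 2 -> legal
(4,3): no bracket -> illegal
(4,5): flips 2 -> legal
(5,3): no bracket -> illegal
(5,4): no bracket -> illegal
(5,5): no bracket -> illegal

Answer: (1,0) (1,4) (1,5) (3,5) (4,5)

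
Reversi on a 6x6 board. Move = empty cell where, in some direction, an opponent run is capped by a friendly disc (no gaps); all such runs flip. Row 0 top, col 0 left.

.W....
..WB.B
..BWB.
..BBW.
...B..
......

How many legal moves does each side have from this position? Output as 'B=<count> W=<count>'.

-- B to move --
(0,0): no bracket -> illegal
(0,2): flips 1 -> legal
(0,3): no bracket -> illegal
(1,0): no bracket -> illegal
(1,1): flips 1 -> legal
(1,4): flips 1 -> legal
(2,1): no bracket -> illegal
(2,5): flips 1 -> legal
(3,5): flips 1 -> legal
(4,4): flips 1 -> legal
(4,5): no bracket -> illegal
B mobility = 6
-- W to move --
(0,2): no bracket -> illegal
(0,3): flips 1 -> legal
(0,4): no bracket -> illegal
(0,5): no bracket -> illegal
(1,1): no bracket -> illegal
(1,4): flips 2 -> legal
(2,1): flips 1 -> legal
(2,5): flips 1 -> legal
(3,1): flips 2 -> legal
(3,5): no bracket -> illegal
(4,1): flips 1 -> legal
(4,2): flips 2 -> legal
(4,4): no bracket -> illegal
(5,2): flips 1 -> legal
(5,3): flips 2 -> legal
(5,4): no bracket -> illegal
W mobility = 9

Answer: B=6 W=9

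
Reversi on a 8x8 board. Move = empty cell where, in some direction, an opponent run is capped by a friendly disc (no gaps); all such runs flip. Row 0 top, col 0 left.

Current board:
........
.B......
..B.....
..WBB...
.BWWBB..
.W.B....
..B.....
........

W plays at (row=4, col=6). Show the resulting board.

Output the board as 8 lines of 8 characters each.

Answer: ........
.B......
..B.....
..WBB...
.BWWWWW.
.W.B....
..B.....
........

Derivation:
Place W at (4,6); scan 8 dirs for brackets.
Dir NW: first cell '.' (not opp) -> no flip
Dir N: first cell '.' (not opp) -> no flip
Dir NE: first cell '.' (not opp) -> no flip
Dir W: opp run (4,5) (4,4) capped by W -> flip
Dir E: first cell '.' (not opp) -> no flip
Dir SW: first cell '.' (not opp) -> no flip
Dir S: first cell '.' (not opp) -> no flip
Dir SE: first cell '.' (not opp) -> no flip
All flips: (4,4) (4,5)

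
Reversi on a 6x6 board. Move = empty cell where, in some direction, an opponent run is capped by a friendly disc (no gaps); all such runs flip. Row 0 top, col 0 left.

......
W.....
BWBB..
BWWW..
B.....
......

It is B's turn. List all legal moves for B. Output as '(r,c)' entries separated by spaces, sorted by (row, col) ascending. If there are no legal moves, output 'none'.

Answer: (0,0) (1,2) (3,4) (4,1) (4,2) (4,3) (4,4)

Derivation:
(0,0): flips 1 -> legal
(0,1): no bracket -> illegal
(1,1): no bracket -> illegal
(1,2): flips 1 -> legal
(2,4): no bracket -> illegal
(3,4): flips 3 -> legal
(4,1): flips 1 -> legal
(4,2): flips 2 -> legal
(4,3): flips 1 -> legal
(4,4): flips 1 -> legal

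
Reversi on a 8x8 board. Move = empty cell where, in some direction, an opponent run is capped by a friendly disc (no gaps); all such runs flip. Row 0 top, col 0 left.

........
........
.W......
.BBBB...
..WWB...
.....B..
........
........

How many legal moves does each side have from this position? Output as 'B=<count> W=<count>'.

Answer: B=7 W=7

Derivation:
-- B to move --
(1,0): flips 1 -> legal
(1,1): flips 1 -> legal
(1,2): no bracket -> illegal
(2,0): no bracket -> illegal
(2,2): no bracket -> illegal
(3,0): no bracket -> illegal
(4,1): flips 2 -> legal
(5,1): flips 1 -> legal
(5,2): flips 2 -> legal
(5,3): flips 2 -> legal
(5,4): flips 1 -> legal
B mobility = 7
-- W to move --
(2,0): flips 1 -> legal
(2,2): flips 1 -> legal
(2,3): flips 1 -> legal
(2,4): flips 1 -> legal
(2,5): flips 1 -> legal
(3,0): no bracket -> illegal
(3,5): no bracket -> illegal
(4,0): no bracket -> illegal
(4,1): flips 1 -> legal
(4,5): flips 1 -> legal
(4,6): no bracket -> illegal
(5,3): no bracket -> illegal
(5,4): no bracket -> illegal
(5,6): no bracket -> illegal
(6,4): no bracket -> illegal
(6,5): no bracket -> illegal
(6,6): no bracket -> illegal
W mobility = 7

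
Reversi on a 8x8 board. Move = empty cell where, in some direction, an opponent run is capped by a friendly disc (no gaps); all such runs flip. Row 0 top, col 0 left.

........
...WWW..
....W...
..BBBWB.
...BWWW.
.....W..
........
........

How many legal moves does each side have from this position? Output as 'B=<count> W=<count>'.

-- B to move --
(0,2): no bracket -> illegal
(0,3): no bracket -> illegal
(0,4): flips 2 -> legal
(0,5): no bracket -> illegal
(0,6): flips 2 -> legal
(1,2): no bracket -> illegal
(1,6): no bracket -> illegal
(2,2): no bracket -> illegal
(2,3): no bracket -> illegal
(2,5): no bracket -> illegal
(2,6): no bracket -> illegal
(3,7): no bracket -> illegal
(4,7): flips 3 -> legal
(5,3): no bracket -> illegal
(5,4): flips 2 -> legal
(5,6): flips 2 -> legal
(5,7): no bracket -> illegal
(6,4): no bracket -> illegal
(6,5): no bracket -> illegal
(6,6): flips 2 -> legal
B mobility = 6
-- W to move --
(2,1): no bracket -> illegal
(2,2): flips 1 -> legal
(2,3): flips 1 -> legal
(2,5): no bracket -> illegal
(2,6): flips 1 -> legal
(2,7): flips 1 -> legal
(3,1): flips 3 -> legal
(3,7): flips 1 -> legal
(4,1): no bracket -> illegal
(4,2): flips 2 -> legal
(4,7): no bracket -> illegal
(5,2): no bracket -> illegal
(5,3): no bracket -> illegal
(5,4): no bracket -> illegal
W mobility = 7

Answer: B=6 W=7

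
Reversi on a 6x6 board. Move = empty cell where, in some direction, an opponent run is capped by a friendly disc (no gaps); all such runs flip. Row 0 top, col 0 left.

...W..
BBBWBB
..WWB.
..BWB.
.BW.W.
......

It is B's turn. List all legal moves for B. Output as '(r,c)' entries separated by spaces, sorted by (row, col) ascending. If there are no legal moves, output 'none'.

Answer: (0,2) (2,1) (4,3) (5,1) (5,2) (5,4) (5,5)

Derivation:
(0,2): flips 1 -> legal
(0,4): no bracket -> illegal
(2,1): flips 2 -> legal
(3,1): no bracket -> illegal
(3,5): no bracket -> illegal
(4,3): flips 1 -> legal
(4,5): no bracket -> illegal
(5,1): flips 2 -> legal
(5,2): flips 1 -> legal
(5,3): no bracket -> illegal
(5,4): flips 1 -> legal
(5,5): flips 3 -> legal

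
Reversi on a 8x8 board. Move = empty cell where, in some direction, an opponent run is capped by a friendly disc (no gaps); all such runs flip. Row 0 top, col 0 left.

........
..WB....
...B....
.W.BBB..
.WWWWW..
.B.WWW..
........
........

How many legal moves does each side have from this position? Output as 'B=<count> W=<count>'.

Answer: B=10 W=8

Derivation:
-- B to move --
(0,1): flips 1 -> legal
(0,2): no bracket -> illegal
(0,3): no bracket -> illegal
(1,1): flips 1 -> legal
(2,0): no bracket -> illegal
(2,1): flips 2 -> legal
(2,2): no bracket -> illegal
(3,0): no bracket -> illegal
(3,2): no bracket -> illegal
(3,6): no bracket -> illegal
(4,0): no bracket -> illegal
(4,6): no bracket -> illegal
(5,0): no bracket -> illegal
(5,2): flips 1 -> legal
(5,6): flips 1 -> legal
(6,2): flips 2 -> legal
(6,3): flips 2 -> legal
(6,4): flips 2 -> legal
(6,5): flips 2 -> legal
(6,6): flips 2 -> legal
B mobility = 10
-- W to move --
(0,2): no bracket -> illegal
(0,3): flips 3 -> legal
(0,4): no bracket -> illegal
(1,4): flips 1 -> legal
(2,2): flips 1 -> legal
(2,4): flips 2 -> legal
(2,5): flips 2 -> legal
(2,6): flips 1 -> legal
(3,2): no bracket -> illegal
(3,6): no bracket -> illegal
(4,0): no bracket -> illegal
(4,6): no bracket -> illegal
(5,0): no bracket -> illegal
(5,2): no bracket -> illegal
(6,0): flips 1 -> legal
(6,1): flips 1 -> legal
(6,2): no bracket -> illegal
W mobility = 8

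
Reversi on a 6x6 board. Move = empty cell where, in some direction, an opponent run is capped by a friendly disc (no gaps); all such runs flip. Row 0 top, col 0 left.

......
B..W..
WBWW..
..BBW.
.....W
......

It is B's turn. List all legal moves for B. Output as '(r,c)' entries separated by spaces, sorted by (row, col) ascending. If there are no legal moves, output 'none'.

Answer: (0,3) (1,1) (1,2) (1,4) (2,4) (3,0) (3,5)

Derivation:
(0,2): no bracket -> illegal
(0,3): flips 2 -> legal
(0,4): no bracket -> illegal
(1,1): flips 1 -> legal
(1,2): flips 1 -> legal
(1,4): flips 1 -> legal
(2,4): flips 2 -> legal
(2,5): no bracket -> illegal
(3,0): flips 1 -> legal
(3,1): no bracket -> illegal
(3,5): flips 1 -> legal
(4,3): no bracket -> illegal
(4,4): no bracket -> illegal
(5,4): no bracket -> illegal
(5,5): no bracket -> illegal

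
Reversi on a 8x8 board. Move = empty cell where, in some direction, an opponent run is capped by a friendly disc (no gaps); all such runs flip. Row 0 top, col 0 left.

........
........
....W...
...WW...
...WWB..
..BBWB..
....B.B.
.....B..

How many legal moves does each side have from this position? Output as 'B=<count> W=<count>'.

-- B to move --
(1,3): no bracket -> illegal
(1,4): flips 4 -> legal
(1,5): no bracket -> illegal
(2,2): flips 2 -> legal
(2,3): flips 3 -> legal
(2,5): flips 2 -> legal
(3,2): no bracket -> illegal
(3,5): flips 1 -> legal
(4,2): flips 2 -> legal
(6,3): flips 1 -> legal
(6,5): no bracket -> illegal
B mobility = 7
-- W to move --
(3,5): no bracket -> illegal
(3,6): flips 1 -> legal
(4,1): no bracket -> illegal
(4,2): no bracket -> illegal
(4,6): flips 1 -> legal
(5,1): flips 2 -> legal
(5,6): flips 2 -> legal
(5,7): no bracket -> illegal
(6,1): flips 1 -> legal
(6,2): flips 1 -> legal
(6,3): flips 1 -> legal
(6,5): no bracket -> illegal
(6,7): no bracket -> illegal
(7,3): no bracket -> illegal
(7,4): flips 1 -> legal
(7,6): no bracket -> illegal
(7,7): flips 2 -> legal
W mobility = 9

Answer: B=7 W=9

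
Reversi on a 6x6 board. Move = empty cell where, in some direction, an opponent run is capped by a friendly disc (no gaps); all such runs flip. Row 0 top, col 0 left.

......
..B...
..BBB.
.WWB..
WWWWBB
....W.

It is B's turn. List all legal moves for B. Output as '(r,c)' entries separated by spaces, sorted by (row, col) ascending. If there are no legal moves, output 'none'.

(2,0): no bracket -> illegal
(2,1): no bracket -> illegal
(3,0): flips 2 -> legal
(3,4): no bracket -> illegal
(5,0): flips 2 -> legal
(5,1): flips 1 -> legal
(5,2): flips 2 -> legal
(5,3): flips 1 -> legal
(5,5): no bracket -> illegal

Answer: (3,0) (5,0) (5,1) (5,2) (5,3)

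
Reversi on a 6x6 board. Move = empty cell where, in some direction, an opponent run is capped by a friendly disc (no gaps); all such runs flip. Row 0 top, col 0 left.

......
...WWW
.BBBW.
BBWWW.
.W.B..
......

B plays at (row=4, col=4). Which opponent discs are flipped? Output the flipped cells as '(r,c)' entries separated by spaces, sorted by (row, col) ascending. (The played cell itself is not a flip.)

Dir NW: opp run (3,3) capped by B -> flip
Dir N: opp run (3,4) (2,4) (1,4), next='.' -> no flip
Dir NE: first cell '.' (not opp) -> no flip
Dir W: first cell 'B' (not opp) -> no flip
Dir E: first cell '.' (not opp) -> no flip
Dir SW: first cell '.' (not opp) -> no flip
Dir S: first cell '.' (not opp) -> no flip
Dir SE: first cell '.' (not opp) -> no flip

Answer: (3,3)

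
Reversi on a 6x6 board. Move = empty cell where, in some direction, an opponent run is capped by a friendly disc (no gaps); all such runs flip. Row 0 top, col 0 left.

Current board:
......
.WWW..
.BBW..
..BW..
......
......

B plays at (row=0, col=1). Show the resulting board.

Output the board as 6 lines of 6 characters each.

Place B at (0,1); scan 8 dirs for brackets.
Dir NW: edge -> no flip
Dir N: edge -> no flip
Dir NE: edge -> no flip
Dir W: first cell '.' (not opp) -> no flip
Dir E: first cell '.' (not opp) -> no flip
Dir SW: first cell '.' (not opp) -> no flip
Dir S: opp run (1,1) capped by B -> flip
Dir SE: opp run (1,2) (2,3), next='.' -> no flip
All flips: (1,1)

Answer: .B....
.BWW..
.BBW..
..BW..
......
......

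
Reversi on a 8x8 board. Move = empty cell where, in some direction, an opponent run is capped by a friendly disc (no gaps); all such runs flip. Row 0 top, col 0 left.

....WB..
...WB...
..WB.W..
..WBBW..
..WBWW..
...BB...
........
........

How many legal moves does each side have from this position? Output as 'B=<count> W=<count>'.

Answer: B=13 W=10

Derivation:
-- B to move --
(0,2): no bracket -> illegal
(0,3): flips 2 -> legal
(1,1): flips 1 -> legal
(1,2): flips 1 -> legal
(1,5): no bracket -> illegal
(1,6): flips 1 -> legal
(2,1): flips 2 -> legal
(2,4): no bracket -> illegal
(2,6): flips 2 -> legal
(3,1): flips 2 -> legal
(3,6): flips 3 -> legal
(4,1): flips 2 -> legal
(4,6): flips 2 -> legal
(5,1): flips 1 -> legal
(5,2): no bracket -> illegal
(5,5): flips 1 -> legal
(5,6): flips 1 -> legal
B mobility = 13
-- W to move --
(0,3): flips 1 -> legal
(0,6): flips 1 -> legal
(1,2): flips 2 -> legal
(1,5): flips 1 -> legal
(1,6): no bracket -> illegal
(2,4): flips 4 -> legal
(5,2): flips 2 -> legal
(5,5): no bracket -> illegal
(6,2): flips 1 -> legal
(6,3): flips 5 -> legal
(6,4): flips 2 -> legal
(6,5): flips 2 -> legal
W mobility = 10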